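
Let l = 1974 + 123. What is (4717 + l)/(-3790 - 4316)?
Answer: -3407/4053 ≈ -0.84061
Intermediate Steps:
l = 2097
(4717 + l)/(-3790 - 4316) = (4717 + 2097)/(-3790 - 4316) = 6814/(-8106) = 6814*(-1/8106) = -3407/4053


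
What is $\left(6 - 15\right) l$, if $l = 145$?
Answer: $-1305$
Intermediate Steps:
$\left(6 - 15\right) l = \left(6 - 15\right) 145 = \left(-9\right) 145 = -1305$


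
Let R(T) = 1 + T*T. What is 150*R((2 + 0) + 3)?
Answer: 3900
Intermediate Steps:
R(T) = 1 + T²
150*R((2 + 0) + 3) = 150*(1 + ((2 + 0) + 3)²) = 150*(1 + (2 + 3)²) = 150*(1 + 5²) = 150*(1 + 25) = 150*26 = 3900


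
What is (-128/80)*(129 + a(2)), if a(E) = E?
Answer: -1048/5 ≈ -209.60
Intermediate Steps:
(-128/80)*(129 + a(2)) = (-128/80)*(129 + 2) = -128*1/80*131 = -8/5*131 = -1048/5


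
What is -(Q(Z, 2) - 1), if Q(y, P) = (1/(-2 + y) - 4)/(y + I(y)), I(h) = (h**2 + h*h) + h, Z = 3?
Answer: 9/8 ≈ 1.1250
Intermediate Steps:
I(h) = h + 2*h**2 (I(h) = (h**2 + h**2) + h = 2*h**2 + h = h + 2*h**2)
Q(y, P) = (-4 + 1/(-2 + y))/(y + y*(1 + 2*y)) (Q(y, P) = (1/(-2 + y) - 4)/(y + y*(1 + 2*y)) = (-4 + 1/(-2 + y))/(y + y*(1 + 2*y)))
-(Q(Z, 2) - 1) = -((1/2)*(9 - 4*3)/(3*(-2 + 3**2 - 1*3)) - 1) = -((1/2)*(1/3)*(9 - 12)/(-2 + 9 - 3) - 1) = -((1/2)*(1/3)*(-3)/4 - 1) = -((1/2)*(1/3)*(1/4)*(-3) - 1) = -(-1/8 - 1) = -1*(-9/8) = 9/8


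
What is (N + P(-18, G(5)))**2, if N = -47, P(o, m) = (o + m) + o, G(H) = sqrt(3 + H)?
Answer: 6897 - 332*sqrt(2) ≈ 6427.5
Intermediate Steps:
P(o, m) = m + 2*o (P(o, m) = (m + o) + o = m + 2*o)
(N + P(-18, G(5)))**2 = (-47 + (sqrt(3 + 5) + 2*(-18)))**2 = (-47 + (sqrt(8) - 36))**2 = (-47 + (2*sqrt(2) - 36))**2 = (-47 + (-36 + 2*sqrt(2)))**2 = (-83 + 2*sqrt(2))**2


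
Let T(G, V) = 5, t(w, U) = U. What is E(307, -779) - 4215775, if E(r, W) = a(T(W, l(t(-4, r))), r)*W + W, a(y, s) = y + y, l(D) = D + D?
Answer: -4224344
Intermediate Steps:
l(D) = 2*D
a(y, s) = 2*y
E(r, W) = 11*W (E(r, W) = (2*5)*W + W = 10*W + W = 11*W)
E(307, -779) - 4215775 = 11*(-779) - 4215775 = -8569 - 4215775 = -4224344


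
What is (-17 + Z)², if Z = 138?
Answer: 14641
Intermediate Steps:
(-17 + Z)² = (-17 + 138)² = 121² = 14641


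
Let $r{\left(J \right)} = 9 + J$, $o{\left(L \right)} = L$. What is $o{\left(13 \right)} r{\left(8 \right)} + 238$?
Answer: $459$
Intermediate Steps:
$o{\left(13 \right)} r{\left(8 \right)} + 238 = 13 \left(9 + 8\right) + 238 = 13 \cdot 17 + 238 = 221 + 238 = 459$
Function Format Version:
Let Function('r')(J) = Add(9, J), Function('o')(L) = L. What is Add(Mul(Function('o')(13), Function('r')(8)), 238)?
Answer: 459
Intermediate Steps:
Add(Mul(Function('o')(13), Function('r')(8)), 238) = Add(Mul(13, Add(9, 8)), 238) = Add(Mul(13, 17), 238) = Add(221, 238) = 459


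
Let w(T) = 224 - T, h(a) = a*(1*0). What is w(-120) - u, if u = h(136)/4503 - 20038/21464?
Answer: 3701827/10732 ≈ 344.93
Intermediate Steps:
h(a) = 0 (h(a) = a*0 = 0)
u = -10019/10732 (u = 0/4503 - 20038/21464 = 0*(1/4503) - 20038*1/21464 = 0 - 10019/10732 = -10019/10732 ≈ -0.93356)
w(-120) - u = (224 - 1*(-120)) - 1*(-10019/10732) = (224 + 120) + 10019/10732 = 344 + 10019/10732 = 3701827/10732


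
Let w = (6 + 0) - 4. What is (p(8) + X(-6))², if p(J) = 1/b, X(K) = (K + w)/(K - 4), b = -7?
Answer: 81/1225 ≈ 0.066122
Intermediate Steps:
w = 2 (w = 6 - 4 = 2)
X(K) = (2 + K)/(-4 + K) (X(K) = (K + 2)/(K - 4) = (2 + K)/(-4 + K))
p(J) = -⅐ (p(J) = 1/(-7) = -⅐)
(p(8) + X(-6))² = (-⅐ + (2 - 6)/(-4 - 6))² = (-⅐ - 4/(-10))² = (-⅐ - ⅒*(-4))² = (-⅐ + ⅖)² = (9/35)² = 81/1225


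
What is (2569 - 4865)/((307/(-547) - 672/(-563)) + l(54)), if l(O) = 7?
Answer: -353539228/1175235 ≈ -300.82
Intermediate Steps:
(2569 - 4865)/((307/(-547) - 672/(-563)) + l(54)) = (2569 - 4865)/((307/(-547) - 672/(-563)) + 7) = -2296/((307*(-1/547) - 672*(-1/563)) + 7) = -2296/((-307/547 + 672/563) + 7) = -2296/(194743/307961 + 7) = -2296/2350470/307961 = -2296*307961/2350470 = -353539228/1175235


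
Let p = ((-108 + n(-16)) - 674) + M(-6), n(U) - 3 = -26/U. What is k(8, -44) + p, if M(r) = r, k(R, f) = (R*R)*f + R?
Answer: -28731/8 ≈ -3591.4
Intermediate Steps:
n(U) = 3 - 26/U
k(R, f) = R + f*R² (k(R, f) = R²*f + R = f*R² + R = R + f*R²)
p = -6267/8 (p = ((-108 + (3 - 26/(-16))) - 674) - 6 = ((-108 + (3 - 26*(-1/16))) - 674) - 6 = ((-108 + (3 + 13/8)) - 674) - 6 = ((-108 + 37/8) - 674) - 6 = (-827/8 - 674) - 6 = -6219/8 - 6 = -6267/8 ≈ -783.38)
k(8, -44) + p = 8*(1 + 8*(-44)) - 6267/8 = 8*(1 - 352) - 6267/8 = 8*(-351) - 6267/8 = -2808 - 6267/8 = -28731/8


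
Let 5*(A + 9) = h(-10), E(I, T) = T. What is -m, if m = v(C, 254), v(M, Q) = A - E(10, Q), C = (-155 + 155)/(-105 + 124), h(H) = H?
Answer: 265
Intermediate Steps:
C = 0 (C = 0/19 = 0*(1/19) = 0)
A = -11 (A = -9 + (⅕)*(-10) = -9 - 2 = -11)
v(M, Q) = -11 - Q
m = -265 (m = -11 - 1*254 = -11 - 254 = -265)
-m = -1*(-265) = 265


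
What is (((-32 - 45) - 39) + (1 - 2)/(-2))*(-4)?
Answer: 462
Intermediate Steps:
(((-32 - 45) - 39) + (1 - 2)/(-2))*(-4) = ((-77 - 39) - ½*(-1))*(-4) = (-116 + ½)*(-4) = -231/2*(-4) = 462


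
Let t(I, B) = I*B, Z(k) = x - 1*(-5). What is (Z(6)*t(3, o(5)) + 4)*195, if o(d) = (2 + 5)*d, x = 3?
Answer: 164580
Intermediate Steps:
Z(k) = 8 (Z(k) = 3 - 1*(-5) = 3 + 5 = 8)
o(d) = 7*d
t(I, B) = B*I
(Z(6)*t(3, o(5)) + 4)*195 = (8*((7*5)*3) + 4)*195 = (8*(35*3) + 4)*195 = (8*105 + 4)*195 = (840 + 4)*195 = 844*195 = 164580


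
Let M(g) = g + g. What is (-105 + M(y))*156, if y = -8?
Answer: -18876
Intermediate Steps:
M(g) = 2*g
(-105 + M(y))*156 = (-105 + 2*(-8))*156 = (-105 - 16)*156 = -121*156 = -18876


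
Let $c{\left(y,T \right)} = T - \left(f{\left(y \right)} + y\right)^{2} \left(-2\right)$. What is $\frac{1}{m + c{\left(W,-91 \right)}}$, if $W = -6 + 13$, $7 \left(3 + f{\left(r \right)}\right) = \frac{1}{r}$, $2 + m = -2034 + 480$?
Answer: $- \frac{2401}{3876829} \approx -0.00061932$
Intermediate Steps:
$m = -1556$ ($m = -2 + \left(-2034 + 480\right) = -2 - 1554 = -1556$)
$f{\left(r \right)} = -3 + \frac{1}{7 r}$
$W = 7$
$c{\left(y,T \right)} = T + 2 \left(-3 + y + \frac{1}{7 y}\right)^{2}$ ($c{\left(y,T \right)} = T - \left(\left(-3 + \frac{1}{7 y}\right) + y\right)^{2} \left(-2\right) = T - \left(-3 + y + \frac{1}{7 y}\right)^{2} \left(-2\right) = T - - 2 \left(-3 + y + \frac{1}{7 y}\right)^{2} = T + 2 \left(-3 + y + \frac{1}{7 y}\right)^{2}$)
$\frac{1}{m + c{\left(W,-91 \right)}} = \frac{1}{-1556 - \left(91 - \frac{2 \left(1 - 147 + 7 \cdot 7^{2}\right)^{2}}{49 \cdot 49}\right)} = \frac{1}{-1556 - \left(91 - \frac{2 \left(1 - 147 + 7 \cdot 49\right)^{2}}{2401}\right)} = \frac{1}{-1556 - \left(91 - \frac{2 \left(1 - 147 + 343\right)^{2}}{2401}\right)} = \frac{1}{-1556 - \left(91 - \frac{2 \cdot 197^{2}}{2401}\right)} = \frac{1}{-1556 - \left(91 - \frac{77618}{2401}\right)} = \frac{1}{-1556 + \left(-91 + \frac{77618}{2401}\right)} = \frac{1}{-1556 - \frac{140873}{2401}} = \frac{1}{- \frac{3876829}{2401}} = - \frac{2401}{3876829}$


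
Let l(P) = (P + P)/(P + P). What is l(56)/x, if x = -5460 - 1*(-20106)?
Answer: 1/14646 ≈ 6.8278e-5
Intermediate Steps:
x = 14646 (x = -5460 + 20106 = 14646)
l(P) = 1 (l(P) = (2*P)/((2*P)) = (2*P)*(1/(2*P)) = 1)
l(56)/x = 1/14646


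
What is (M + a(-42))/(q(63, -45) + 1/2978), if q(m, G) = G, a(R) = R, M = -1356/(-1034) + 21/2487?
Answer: 51922100050/57435319337 ≈ 0.90401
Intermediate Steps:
M = 565681/428593 (M = -1356*(-1/1034) + 21*(1/2487) = 678/517 + 7/829 = 565681/428593 ≈ 1.3199)
(M + a(-42))/(q(63, -45) + 1/2978) = (565681/428593 - 42)/(-45 + 1/2978) = -17435225/(428593*(-45 + 1/2978)) = -17435225/(428593*(-134009/2978)) = -17435225/428593*(-2978/134009) = 51922100050/57435319337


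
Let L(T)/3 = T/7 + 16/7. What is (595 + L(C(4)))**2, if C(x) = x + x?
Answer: 17952169/49 ≈ 3.6637e+5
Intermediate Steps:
C(x) = 2*x
L(T) = 48/7 + 3*T/7 (L(T) = 3*(T/7 + 16/7) = 3*(16/7 + T/7) = 48/7 + 3*T/7)
(595 + L(C(4)))**2 = (595 + (48/7 + 3*(2*4)/7))**2 = (595 + (48/7 + (3/7)*8))**2 = (595 + (48/7 + 24/7))**2 = (595 + 72/7)**2 = (4237/7)**2 = 17952169/49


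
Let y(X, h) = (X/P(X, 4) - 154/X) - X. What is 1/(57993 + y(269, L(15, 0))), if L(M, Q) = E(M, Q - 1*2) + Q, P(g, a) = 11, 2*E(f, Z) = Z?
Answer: 2959/170875983 ≈ 1.7317e-5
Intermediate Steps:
E(f, Z) = Z/2
L(M, Q) = -1 + 3*Q/2 (L(M, Q) = (Q - 1*2)/2 + Q = (Q - 2)/2 + Q = (-2 + Q)/2 + Q = (-1 + Q/2) + Q = -1 + 3*Q/2)
y(X, h) = -154/X - 10*X/11 (y(X, h) = (X/11 - 154/X) - X = (-154/X + X/11) - X = -154/X - 10*X/11)
1/(57993 + y(269, L(15, 0))) = 1/(57993 + (-154/269 - 10/11*269)) = 1/(57993 + (-154*1/269 - 2690/11)) = 1/(57993 + (-154/269 - 2690/11)) = 1/(57993 - 725304/2959) = 1/(170875983/2959) = 2959/170875983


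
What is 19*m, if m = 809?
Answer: 15371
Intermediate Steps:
19*m = 19*809 = 15371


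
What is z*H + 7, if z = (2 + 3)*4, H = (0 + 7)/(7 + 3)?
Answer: 21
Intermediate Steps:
H = 7/10 ≈ 0.70000
z = 20 (z = 5*4 = 20)
z*H + 7 = 20*(7/10) + 7 = 14 + 7 = 21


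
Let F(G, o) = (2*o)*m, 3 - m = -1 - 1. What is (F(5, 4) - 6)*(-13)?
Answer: -442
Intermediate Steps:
m = 5 (m = 3 - (-1 - 1) = 3 - 1*(-2) = 3 + 2 = 5)
F(G, o) = 10*o (F(G, o) = (2*o)*5 = 10*o)
(F(5, 4) - 6)*(-13) = (10*4 - 6)*(-13) = (40 - 6)*(-13) = 34*(-13) = -442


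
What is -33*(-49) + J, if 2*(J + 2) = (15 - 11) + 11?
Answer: 3245/2 ≈ 1622.5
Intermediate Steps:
J = 11/2 (J = -2 + ((15 - 11) + 11)/2 = -2 + (4 + 11)/2 = -2 + (½)*15 = -2 + 15/2 = 11/2 ≈ 5.5000)
-33*(-49) + J = -33*(-49) + 11/2 = 1617 + 11/2 = 3245/2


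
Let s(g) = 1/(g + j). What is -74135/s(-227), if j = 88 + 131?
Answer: 593080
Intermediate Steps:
j = 219
s(g) = 1/(219 + g) (s(g) = 1/(g + 219) = 1/(219 + g))
-74135/s(-227) = -74135/(1/(219 - 227)) = -74135/(1/(-8)) = -74135/(-⅛) = -74135*(-8) = 593080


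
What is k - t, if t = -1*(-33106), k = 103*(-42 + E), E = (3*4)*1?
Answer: -36196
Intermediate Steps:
E = 12 (E = 12*1 = 12)
k = -3090 (k = 103*(-42 + 12) = 103*(-30) = -3090)
t = 33106
k - t = -3090 - 1*33106 = -3090 - 33106 = -36196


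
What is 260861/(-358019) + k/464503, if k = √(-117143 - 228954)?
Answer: -260861/358019 + I*√346097/464503 ≈ -0.72862 + 0.0012665*I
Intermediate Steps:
k = I*√346097 (k = √(-346097) = I*√346097 ≈ 588.3*I)
260861/(-358019) + k/464503 = 260861/(-358019) + (I*√346097)/464503 = 260861*(-1/358019) + (I*√346097)*(1/464503) = -260861/358019 + I*√346097/464503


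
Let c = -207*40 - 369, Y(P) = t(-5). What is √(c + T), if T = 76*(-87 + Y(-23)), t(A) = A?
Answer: I*√15641 ≈ 125.06*I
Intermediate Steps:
Y(P) = -5
c = -8649 (c = -8280 - 369 = -8649)
T = -6992 (T = 76*(-87 - 5) = 76*(-92) = -6992)
√(c + T) = √(-8649 - 6992) = √(-15641) = I*√15641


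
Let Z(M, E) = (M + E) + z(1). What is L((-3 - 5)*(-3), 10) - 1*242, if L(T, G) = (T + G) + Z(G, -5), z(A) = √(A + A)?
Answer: -203 + √2 ≈ -201.59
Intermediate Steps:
z(A) = √2*√A (z(A) = √(2*A) = √2*√A)
Z(M, E) = E + M + √2 (Z(M, E) = (M + E) + √2*√1 = (E + M) + √2*1 = (E + M) + √2 = E + M + √2)
L(T, G) = -5 + T + √2 + 2*G (L(T, G) = (T + G) + (-5 + G + √2) = (G + T) + (-5 + G + √2) = -5 + T + √2 + 2*G)
L((-3 - 5)*(-3), 10) - 1*242 = (-5 + (-3 - 5)*(-3) + √2 + 2*10) - 1*242 = (-5 - 8*(-3) + √2 + 20) - 242 = (-5 + 24 + √2 + 20) - 242 = (39 + √2) - 242 = -203 + √2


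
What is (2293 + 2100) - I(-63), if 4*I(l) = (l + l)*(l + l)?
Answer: 424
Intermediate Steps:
I(l) = l² (I(l) = ((l + l)*(l + l))/4 = ((2*l)*(2*l))/4 = (4*l²)/4 = l²)
(2293 + 2100) - I(-63) = (2293 + 2100) - 1*(-63)² = 4393 - 1*3969 = 4393 - 3969 = 424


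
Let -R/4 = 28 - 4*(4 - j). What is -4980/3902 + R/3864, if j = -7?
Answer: -1187062/942333 ≈ -1.2597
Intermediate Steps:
R = 64 (R = -4*(28 - 4*(4 - 1*(-7))) = -4*(28 - 4*(4 + 7)) = -4*(28 - 4*11) = -4*(28 - 44) = -4*(-16) = 64)
-4980/3902 + R/3864 = -4980/3902 + 64/3864 = -4980*1/3902 + 64*(1/3864) = -2490/1951 + 8/483 = -1187062/942333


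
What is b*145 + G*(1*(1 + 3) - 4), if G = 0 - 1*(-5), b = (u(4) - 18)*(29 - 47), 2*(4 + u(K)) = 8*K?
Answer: 15660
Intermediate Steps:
u(K) = -4 + 4*K (u(K) = -4 + (8*K)/2 = -4 + 4*K)
b = 108 (b = ((-4 + 4*4) - 18)*(29 - 47) = ((-4 + 16) - 18)*(-18) = (12 - 18)*(-18) = -6*(-18) = 108)
G = 5 (G = 0 + 5 = 5)
b*145 + G*(1*(1 + 3) - 4) = 108*145 + 5*(1*(1 + 3) - 4) = 15660 + 5*(1*4 - 4) = 15660 + 5*(4 - 4) = 15660 + 5*0 = 15660 + 0 = 15660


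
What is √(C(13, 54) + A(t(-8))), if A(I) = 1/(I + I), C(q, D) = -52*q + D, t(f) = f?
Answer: I*√9953/4 ≈ 24.941*I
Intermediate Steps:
C(q, D) = D - 52*q
A(I) = 1/(2*I)
√(C(13, 54) + A(t(-8))) = √((54 - 52*13) + (½)/(-8)) = √((54 - 676) + (½)*(-⅛)) = √(-622 - 1/16) = √(-9953/16) = I*√9953/4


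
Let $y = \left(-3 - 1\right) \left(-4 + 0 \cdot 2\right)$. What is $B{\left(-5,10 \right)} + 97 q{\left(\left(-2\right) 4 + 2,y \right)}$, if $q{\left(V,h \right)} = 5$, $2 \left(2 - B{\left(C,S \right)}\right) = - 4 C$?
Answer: $477$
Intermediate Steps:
$B{\left(C,S \right)} = 2 + 2 C$ ($B{\left(C,S \right)} = 2 - \frac{\left(-4\right) C}{2} = 2 + 2 C$)
$y = 16$ ($y = - 4 \left(-4 + 0\right) = \left(-4\right) \left(-4\right) = 16$)
$B{\left(-5,10 \right)} + 97 q{\left(\left(-2\right) 4 + 2,y \right)} = \left(2 + 2 \left(-5\right)\right) + 97 \cdot 5 = \left(2 - 10\right) + 485 = -8 + 485 = 477$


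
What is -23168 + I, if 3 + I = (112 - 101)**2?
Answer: -23050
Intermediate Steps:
I = 118 (I = -3 + (112 - 101)**2 = -3 + 11**2 = -3 + 121 = 118)
-23168 + I = -23168 + 118 = -23050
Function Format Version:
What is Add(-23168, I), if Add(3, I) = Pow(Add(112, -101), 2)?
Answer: -23050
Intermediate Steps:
I = 118 (I = Add(-3, Pow(Add(112, -101), 2)) = Add(-3, Pow(11, 2)) = Add(-3, 121) = 118)
Add(-23168, I) = Add(-23168, 118) = -23050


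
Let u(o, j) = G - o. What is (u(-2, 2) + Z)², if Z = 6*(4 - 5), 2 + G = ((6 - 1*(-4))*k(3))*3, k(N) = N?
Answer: 7056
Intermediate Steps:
G = 88 (G = -2 + ((6 - 1*(-4))*3)*3 = -2 + ((6 + 4)*3)*3 = -2 + (10*3)*3 = -2 + 30*3 = -2 + 90 = 88)
Z = -6 (Z = 6*(-1) = -6)
u(o, j) = 88 - o
(u(-2, 2) + Z)² = ((88 - 1*(-2)) - 6)² = ((88 + 2) - 6)² = (90 - 6)² = 84² = 7056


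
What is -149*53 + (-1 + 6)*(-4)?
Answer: -7917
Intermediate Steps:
-149*53 + (-1 + 6)*(-4) = -7897 + 5*(-4) = -7897 - 20 = -7917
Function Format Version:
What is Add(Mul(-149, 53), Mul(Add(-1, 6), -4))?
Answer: -7917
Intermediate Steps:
Add(Mul(-149, 53), Mul(Add(-1, 6), -4)) = Add(-7897, Mul(5, -4)) = Add(-7897, -20) = -7917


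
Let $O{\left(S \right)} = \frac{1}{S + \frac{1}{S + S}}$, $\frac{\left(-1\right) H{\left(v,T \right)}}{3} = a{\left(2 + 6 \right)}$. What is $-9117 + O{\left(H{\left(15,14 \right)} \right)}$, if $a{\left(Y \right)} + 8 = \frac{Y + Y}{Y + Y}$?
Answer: $- \frac{8050269}{883} \approx -9117.0$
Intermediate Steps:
$a{\left(Y \right)} = -7$ ($a{\left(Y \right)} = -8 + \frac{Y + Y}{Y + Y} = -8 + \frac{2 Y}{2 Y} = -8 + 2 Y \frac{1}{2 Y} = -8 + 1 = -7$)
$H{\left(v,T \right)} = 21$ ($H{\left(v,T \right)} = \left(-3\right) \left(-7\right) = 21$)
$O{\left(S \right)} = \frac{1}{S + \frac{1}{2 S}}$
$-9117 + O{\left(H{\left(15,14 \right)} \right)} = -9117 + 2 \cdot 21 \frac{1}{1 + 2 \cdot 21^{2}} = -9117 + 2 \cdot 21 \frac{1}{1 + 2 \cdot 441} = -9117 + 2 \cdot 21 \frac{1}{1 + 882} = -9117 + 2 \cdot 21 \cdot \frac{1}{883} = -9117 + \frac{42}{883} = - \frac{8050269}{883}$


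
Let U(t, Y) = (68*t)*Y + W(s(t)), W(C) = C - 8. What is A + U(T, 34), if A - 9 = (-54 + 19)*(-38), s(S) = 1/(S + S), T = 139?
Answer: 89710323/278 ≈ 3.2270e+5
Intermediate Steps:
s(S) = 1/(2*S)
A = 1339 (A = 9 + (-54 + 19)*(-38) = 9 - 35*(-38) = 9 + 1330 = 1339)
W(C) = -8 + C
U(t, Y) = -8 + 1/(2*t) + 68*Y*t (U(t, Y) = (68*t)*Y + (-8 + 1/(2*t)) = 68*Y*t + (-8 + 1/(2*t)) = -8 + 1/(2*t) + 68*Y*t)
A + U(T, 34) = 1339 + (-8 + (½)/139 + 68*34*139) = 1339 + (-8 + (½)*(1/139) + 321368) = 1339 + (-8 + 1/278 + 321368) = 1339 + 89338081/278 = 89710323/278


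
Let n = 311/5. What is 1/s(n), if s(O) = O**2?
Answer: 25/96721 ≈ 0.00025848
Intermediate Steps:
n = 311/5 (n = 311*(1/5) = 311/5 ≈ 62.200)
1/s(n) = 1/((311/5)**2) = 1/(96721/25) = 25/96721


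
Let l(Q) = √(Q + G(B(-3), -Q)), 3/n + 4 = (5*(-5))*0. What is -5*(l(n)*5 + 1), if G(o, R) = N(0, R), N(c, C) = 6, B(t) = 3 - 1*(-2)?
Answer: -5 - 25*√21/2 ≈ -62.282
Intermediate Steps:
B(t) = 5 (B(t) = 3 + 2 = 5)
G(o, R) = 6
n = -¾ (n = 3/(-4 + (5*(-5))*0) = 3/(-4 - 25*0) = 3/(-4 + 0) = 3/(-4) = 3*(-¼) = -¾ ≈ -0.75000)
l(Q) = √(6 + Q) (l(Q) = √(Q + 6) = √(6 + Q))
-5*(l(n)*5 + 1) = -5*(√(6 - ¾)*5 + 1) = -5*(√(21/4)*5 + 1) = -5*((√21/2)*5 + 1) = -5*(5*√21/2 + 1) = -5*(1 + 5*√21/2) = -5 - 25*√21/2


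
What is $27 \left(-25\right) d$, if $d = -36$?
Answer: $24300$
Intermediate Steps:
$27 \left(-25\right) d = 27 \left(-25\right) \left(-36\right) = \left(-675\right) \left(-36\right) = 24300$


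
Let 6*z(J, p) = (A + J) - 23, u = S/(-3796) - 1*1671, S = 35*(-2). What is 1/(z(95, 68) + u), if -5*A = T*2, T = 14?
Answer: -28470/47257777 ≈ -0.00060244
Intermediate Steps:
S = -70
u = -3171523/1898 (u = -70/(-3796) - 1*1671 = -70*(-1/3796) - 1671 = 35/1898 - 1671 = -3171523/1898 ≈ -1671.0)
A = -28/5 (A = -14*2/5 = -⅕*28 = -28/5 ≈ -5.6000)
z(J, p) = -143/30 + J/6 (z(J, p) = ((-28/5 + J) - 23)/6 = (-143/5 + J)/6 = -143/30 + J/6)
1/(z(95, 68) + u) = 1/((-143/30 + (⅙)*95) - 3171523/1898) = 1/((-143/30 + 95/6) - 3171523/1898) = 1/(166/15 - 3171523/1898) = 1/(-47257777/28470) = -28470/47257777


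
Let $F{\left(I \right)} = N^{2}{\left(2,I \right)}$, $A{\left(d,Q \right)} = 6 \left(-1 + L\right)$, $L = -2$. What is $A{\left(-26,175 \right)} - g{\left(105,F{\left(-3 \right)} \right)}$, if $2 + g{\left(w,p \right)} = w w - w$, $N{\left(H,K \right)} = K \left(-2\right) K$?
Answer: $-10936$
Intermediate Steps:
$N{\left(H,K \right)} = - 2 K^{2}$ ($N{\left(H,K \right)} = - 2 K K = - 2 K^{2}$)
$A{\left(d,Q \right)} = -18$ ($A{\left(d,Q \right)} = 6 \left(-1 - 2\right) = 6 \left(-3\right) = -18$)
$F{\left(I \right)} = 4 I^{4}$ ($F{\left(I \right)} = \left(- 2 I^{2}\right)^{2} = 4 I^{4}$)
$g{\left(w,p \right)} = -2 + w^{2} - w$ ($g{\left(w,p \right)} = -2 - \left(w - w w\right) = -2 + \left(w^{2} - w\right) = -2 + w^{2} - w$)
$A{\left(-26,175 \right)} - g{\left(105,F{\left(-3 \right)} \right)} = -18 - \left(-2 + 105^{2} - 105\right) = -18 - \left(-2 + 11025 - 105\right) = -18 - 10918 = -10936$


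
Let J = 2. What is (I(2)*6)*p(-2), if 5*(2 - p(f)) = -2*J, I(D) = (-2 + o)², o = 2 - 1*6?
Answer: 3024/5 ≈ 604.80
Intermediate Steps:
o = -4 (o = 2 - 6 = -4)
I(D) = 36 (I(D) = (-2 - 4)² = (-6)² = 36)
p(f) = 14/5 (p(f) = 2 - (-2)*2/5 = 2 - ⅕*(-4) = 2 + ⅘ = 14/5)
(I(2)*6)*p(-2) = (36*6)*(14/5) = 216*(14/5) = 3024/5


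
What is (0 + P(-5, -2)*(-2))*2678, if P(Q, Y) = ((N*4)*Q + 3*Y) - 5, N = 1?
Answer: 166036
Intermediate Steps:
P(Q, Y) = -5 + 3*Y + 4*Q (P(Q, Y) = ((1*4)*Q + 3*Y) - 5 = (4*Q + 3*Y) - 5 = (3*Y + 4*Q) - 5 = -5 + 3*Y + 4*Q)
(0 + P(-5, -2)*(-2))*2678 = (0 + (-5 + 3*(-2) + 4*(-5))*(-2))*2678 = (0 + (-5 - 6 - 20)*(-2))*2678 = (0 - 31*(-2))*2678 = (0 + 62)*2678 = 62*2678 = 166036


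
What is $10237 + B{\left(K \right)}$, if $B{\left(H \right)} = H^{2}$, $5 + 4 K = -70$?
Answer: $\frac{169417}{16} \approx 10589.0$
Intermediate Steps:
$K = - \frac{75}{4}$ ($K = - \frac{5}{4} + \frac{1}{4} \left(-70\right) = - \frac{5}{4} - \frac{35}{2} = - \frac{75}{4} \approx -18.75$)
$10237 + B{\left(K \right)} = 10237 + \left(- \frac{75}{4}\right)^{2} = 10237 + \frac{5625}{16} = \frac{169417}{16}$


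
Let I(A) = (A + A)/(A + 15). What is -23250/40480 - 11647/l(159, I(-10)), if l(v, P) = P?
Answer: 11784439/4048 ≈ 2911.2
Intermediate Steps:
I(A) = 2*A/(15 + A) (I(A) = (2*A)/(15 + A) = 2*A/(15 + A))
-23250/40480 - 11647/l(159, I(-10)) = -23250/40480 - 11647/(2*(-10)/(15 - 10)) = -23250*1/40480 - 11647/(2*(-10)/5) = -2325/4048 - 11647/(2*(-10)*(1/5)) = -2325/4048 - 11647/(-4) = -2325/4048 - 11647*(-1/4) = -2325/4048 + 11647/4 = 11784439/4048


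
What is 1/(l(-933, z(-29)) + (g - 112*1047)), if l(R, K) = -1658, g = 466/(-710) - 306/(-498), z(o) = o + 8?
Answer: -29465/3504037964 ≈ -8.4089e-6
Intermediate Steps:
z(o) = 8 + o
g = -1234/29465 (g = 466*(-1/710) - 306*(-1/498) = -233/355 + 51/83 = -1234/29465 ≈ -0.041880)
1/(l(-933, z(-29)) + (g - 112*1047)) = 1/(-1658 + (-1234/29465 - 112*1047)) = 1/(-1658 + (-1234/29465 - 117264)) = 1/(-1658 - 3455184994/29465) = 1/(-3504037964/29465) = -29465/3504037964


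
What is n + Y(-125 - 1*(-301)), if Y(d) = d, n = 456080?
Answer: 456256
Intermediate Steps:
n + Y(-125 - 1*(-301)) = 456080 + (-125 - 1*(-301)) = 456080 + (-125 + 301) = 456080 + 176 = 456256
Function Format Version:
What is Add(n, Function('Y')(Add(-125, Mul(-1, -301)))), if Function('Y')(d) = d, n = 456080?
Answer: 456256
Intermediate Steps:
Add(n, Function('Y')(Add(-125, Mul(-1, -301)))) = Add(456080, Add(-125, Mul(-1, -301))) = Add(456080, Add(-125, 301)) = Add(456080, 176) = 456256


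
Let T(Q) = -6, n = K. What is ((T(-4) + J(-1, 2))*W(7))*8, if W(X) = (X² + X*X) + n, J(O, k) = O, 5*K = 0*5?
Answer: -5488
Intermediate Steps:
K = 0 (K = (0*5)/5 = (⅕)*0 = 0)
n = 0
W(X) = 2*X² (W(X) = (X² + X*X) + 0 = (X² + X²) + 0 = 2*X² + 0 = 2*X²)
((T(-4) + J(-1, 2))*W(7))*8 = ((-6 - 1)*(2*7²))*8 = -14*49*8 = -7*98*8 = -686*8 = -5488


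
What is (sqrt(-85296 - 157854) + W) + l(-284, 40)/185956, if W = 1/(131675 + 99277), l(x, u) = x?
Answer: -16351103/10736727528 + 5*I*sqrt(9726) ≈ -0.0015229 + 493.1*I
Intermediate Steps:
W = 1/230952 ≈ 4.3299e-6
(sqrt(-85296 - 157854) + W) + l(-284, 40)/185956 = (sqrt(-85296 - 157854) + 1/230952) - 284/185956 = (sqrt(-243150) + 1/230952) - 284*1/185956 = (5*I*sqrt(9726) + 1/230952) - 71/46489 = (1/230952 + 5*I*sqrt(9726)) - 71/46489 = -16351103/10736727528 + 5*I*sqrt(9726)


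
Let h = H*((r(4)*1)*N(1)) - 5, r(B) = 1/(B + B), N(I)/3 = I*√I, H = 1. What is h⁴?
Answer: 1874161/4096 ≈ 457.56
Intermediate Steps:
N(I) = 3*I^(3/2) (N(I) = 3*(I*√I) = 3*I^(3/2))
r(B) = 1/(2*B)
h = -37/8 (h = 1*((((½)/4)*1)*(3*1^(3/2))) - 5 = 1*((((½)*(¼))*1)*(3*1)) - 5 = 1*(((⅛)*1)*3) - 5 = 1*((⅛)*3) - 5 = 1*(3/8) - 5 = 3/8 - 5 = -37/8 ≈ -4.6250)
h⁴ = (-37/8)⁴ = 1874161/4096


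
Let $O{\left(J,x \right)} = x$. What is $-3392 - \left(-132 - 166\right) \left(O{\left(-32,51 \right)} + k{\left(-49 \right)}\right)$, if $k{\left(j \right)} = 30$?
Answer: $20746$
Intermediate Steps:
$-3392 - \left(-132 - 166\right) \left(O{\left(-32,51 \right)} + k{\left(-49 \right)}\right) = -3392 - \left(-132 - 166\right) \left(51 + 30\right) = -3392 - \left(-298\right) 81 = -3392 - -24138 = -3392 + 24138 = 20746$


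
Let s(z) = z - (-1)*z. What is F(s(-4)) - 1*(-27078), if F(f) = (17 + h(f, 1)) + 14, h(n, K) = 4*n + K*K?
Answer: 27078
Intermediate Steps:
s(z) = 2*z (s(z) = z + z = 2*z)
h(n, K) = K² + 4*n (h(n, K) = 4*n + K² = K² + 4*n)
F(f) = 32 + 4*f (F(f) = (17 + (1² + 4*f)) + 14 = (17 + (1 + 4*f)) + 14 = (18 + 4*f) + 14 = 32 + 4*f)
F(s(-4)) - 1*(-27078) = (32 + 4*(2*(-4))) - 1*(-27078) = (32 + 4*(-8)) + 27078 = (32 - 32) + 27078 = 0 + 27078 = 27078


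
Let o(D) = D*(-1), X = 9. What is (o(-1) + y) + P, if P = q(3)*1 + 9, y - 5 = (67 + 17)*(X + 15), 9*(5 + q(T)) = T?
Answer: 6079/3 ≈ 2026.3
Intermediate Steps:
q(T) = -5 + T/9
o(D) = -D
y = 2021 (y = 5 + (67 + 17)*(9 + 15) = 5 + 84*24 = 5 + 2016 = 2021)
P = 13/3 (P = (-5 + (⅑)*3)*1 + 9 = (-5 + ⅓)*1 + 9 = -14/3*1 + 9 = -14/3 + 9 = 13/3 ≈ 4.3333)
(o(-1) + y) + P = (-1*(-1) + 2021) + 13/3 = (1 + 2021) + 13/3 = 2022 + 13/3 = 6079/3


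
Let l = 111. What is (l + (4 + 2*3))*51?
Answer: 6171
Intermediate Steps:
(l + (4 + 2*3))*51 = (111 + (4 + 2*3))*51 = (111 + (4 + 6))*51 = (111 + 10)*51 = 121*51 = 6171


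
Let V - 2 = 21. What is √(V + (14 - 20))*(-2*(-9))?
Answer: 18*√17 ≈ 74.216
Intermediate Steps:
V = 23 (V = 2 + 21 = 23)
√(V + (14 - 20))*(-2*(-9)) = √(23 + (14 - 20))*(-2*(-9)) = √(23 - 6)*18 = √17*18 = 18*√17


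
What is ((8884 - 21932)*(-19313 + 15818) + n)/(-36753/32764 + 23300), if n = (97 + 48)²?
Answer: 1494817691740/763364447 ≈ 1958.2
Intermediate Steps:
n = 21025 (n = 145² = 21025)
((8884 - 21932)*(-19313 + 15818) + n)/(-36753/32764 + 23300) = ((8884 - 21932)*(-19313 + 15818) + 21025)/(-36753/32764 + 23300) = (-13048*(-3495) + 21025)/(-36753*1/32764 + 23300) = (45602760 + 21025)/(-36753/32764 + 23300) = 45623785/(763364447/32764) = 45623785*(32764/763364447) = 1494817691740/763364447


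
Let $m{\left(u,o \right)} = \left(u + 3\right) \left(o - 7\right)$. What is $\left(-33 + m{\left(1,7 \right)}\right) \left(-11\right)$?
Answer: $363$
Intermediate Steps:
$m{\left(u,o \right)} = \left(-7 + o\right) \left(3 + u\right)$ ($m{\left(u,o \right)} = \left(3 + u\right) \left(-7 + o\right) = \left(-7 + o\right) \left(3 + u\right)$)
$\left(-33 + m{\left(1,7 \right)}\right) \left(-11\right) = \left(-33 + \left(-21 - 7 + 3 \cdot 7 + 7 \cdot 1\right)\right) \left(-11\right) = \left(-33 + \left(-21 - 7 + 21 + 7\right)\right) \left(-11\right) = \left(-33 + 0\right) \left(-11\right) = \left(-33\right) \left(-11\right) = 363$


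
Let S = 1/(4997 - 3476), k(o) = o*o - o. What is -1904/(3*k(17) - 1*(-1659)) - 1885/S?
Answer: -7096037279/2475 ≈ -2.8671e+6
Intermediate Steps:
k(o) = o² - o
S = 1/1521 ≈ 0.00065746
-1904/(3*k(17) - 1*(-1659)) - 1885/S = -1904/(3*(17*(-1 + 17)) - 1*(-1659)) - 1885/1/1521 = -1904/(3*(17*16) + 1659) - 1885*1521 = -1904/(3*272 + 1659) - 2867085 = -1904/(816 + 1659) - 2867085 = -1904/2475 - 2867085 = -7096037279/2475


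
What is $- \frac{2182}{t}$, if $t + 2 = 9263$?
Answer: $- \frac{2182}{9261} \approx -0.23561$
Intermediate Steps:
$t = 9261$ ($t = -2 + 9263 = 9261$)
$- \frac{2182}{t} = - \frac{2182}{9261}$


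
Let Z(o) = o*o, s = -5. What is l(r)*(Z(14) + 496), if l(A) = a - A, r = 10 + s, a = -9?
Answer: -9688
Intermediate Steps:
Z(o) = o**2
r = 5 (r = 10 - 5 = 5)
l(A) = -9 - A
l(r)*(Z(14) + 496) = (-9 - 1*5)*(14**2 + 496) = (-9 - 5)*(196 + 496) = -14*692 = -9688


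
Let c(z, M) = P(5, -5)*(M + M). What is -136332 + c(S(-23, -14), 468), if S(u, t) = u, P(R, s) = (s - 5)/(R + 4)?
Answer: -137372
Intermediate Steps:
P(R, s) = (-5 + s)/(4 + R)
c(z, M) = -20*M/9 (c(z, M) = ((-5 - 5)/(4 + 5))*(M + M) = (-10/9)*(2*M) = ((⅑)*(-10))*(2*M) = -20*M/9)
-136332 + c(S(-23, -14), 468) = -136332 - 20/9*468 = -136332 - 1040 = -137372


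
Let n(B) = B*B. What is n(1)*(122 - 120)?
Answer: 2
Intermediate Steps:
n(B) = B**2
n(1)*(122 - 120) = 1**2*(122 - 120) = 1*2 = 2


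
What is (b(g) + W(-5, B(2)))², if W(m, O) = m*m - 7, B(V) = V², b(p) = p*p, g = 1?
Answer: 361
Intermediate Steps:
b(p) = p²
W(m, O) = -7 + m² (W(m, O) = m² - 7 = -7 + m²)
(b(g) + W(-5, B(2)))² = (1² + (-7 + (-5)²))² = (1 + (-7 + 25))² = (1 + 18)² = 19² = 361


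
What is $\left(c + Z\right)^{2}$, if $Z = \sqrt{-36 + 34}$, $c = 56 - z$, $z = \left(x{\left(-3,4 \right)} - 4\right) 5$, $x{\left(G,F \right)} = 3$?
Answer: $\left(61 + i \sqrt{2}\right)^{2} \approx 3719.0 + 172.53 i$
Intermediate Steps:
$z = -5$ ($z = \left(3 - 4\right) 5 = \left(-1\right) 5 = -5$)
$c = 61$ ($c = 56 - -5 = 56 + 5 = 61$)
$Z = i \sqrt{2}$ ($Z = \sqrt{-2} = i \sqrt{2} \approx 1.4142 i$)
$\left(c + Z\right)^{2} = \left(61 + i \sqrt{2}\right)^{2}$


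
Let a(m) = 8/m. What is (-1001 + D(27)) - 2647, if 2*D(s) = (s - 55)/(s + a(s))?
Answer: -2688954/737 ≈ -3648.5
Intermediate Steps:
D(s) = (-55 + s)/(2*(s + 8/s)) (D(s) = ((s - 55)/(s + 8/s))/2 = ((-55 + s)/(s + 8/s))/2 = (-55 + s)/(2*(s + 8/s)))
(-1001 + D(27)) - 2647 = (-1001 + (1/2)*27*(-55 + 27)/(8 + 27**2)) - 2647 = (-1001 + (1/2)*27*(-28)/(8 + 729)) - 2647 = (-1001 + (1/2)*27*(-28)/737) - 2647 = (-1001 + (1/2)*27*(1/737)*(-28)) - 2647 = (-1001 - 378/737) - 2647 = -738115/737 - 2647 = -2688954/737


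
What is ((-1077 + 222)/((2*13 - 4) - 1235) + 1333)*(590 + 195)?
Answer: 1269960440/1213 ≈ 1.0470e+6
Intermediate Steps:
((-1077 + 222)/((2*13 - 4) - 1235) + 1333)*(590 + 195) = (-855/((26 - 4) - 1235) + 1333)*785 = (-855/(22 - 1235) + 1333)*785 = (-855/(-1213) + 1333)*785 = (-855*(-1/1213) + 1333)*785 = (855/1213 + 1333)*785 = (1617784/1213)*785 = 1269960440/1213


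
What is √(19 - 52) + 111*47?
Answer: 5217 + I*√33 ≈ 5217.0 + 5.7446*I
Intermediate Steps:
√(19 - 52) + 111*47 = √(-33) + 5217 = I*√33 + 5217 = 5217 + I*√33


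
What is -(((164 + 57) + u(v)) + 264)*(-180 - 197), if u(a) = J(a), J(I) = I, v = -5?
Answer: 180960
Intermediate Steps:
u(a) = a
-(((164 + 57) + u(v)) + 264)*(-180 - 197) = -(((164 + 57) - 5) + 264)*(-180 - 197) = -((221 - 5) + 264)*(-377) = -(216 + 264)*(-377) = -480*(-377) = -1*(-180960) = 180960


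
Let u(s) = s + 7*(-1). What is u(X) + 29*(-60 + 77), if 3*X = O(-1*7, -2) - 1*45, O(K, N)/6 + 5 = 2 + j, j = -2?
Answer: 461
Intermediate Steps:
O(K, N) = -30 (O(K, N) = -30 + 6*(2 - 2) = -30 + 6*0 = -30 + 0 = -30)
X = -25 (X = (-30 - 1*45)/3 = (-30 - 45)/3 = (1/3)*(-75) = -25)
u(s) = -7 + s (u(s) = s - 7 = -7 + s)
u(X) + 29*(-60 + 77) = (-7 - 25) + 29*(-60 + 77) = -32 + 29*17 = -32 + 493 = 461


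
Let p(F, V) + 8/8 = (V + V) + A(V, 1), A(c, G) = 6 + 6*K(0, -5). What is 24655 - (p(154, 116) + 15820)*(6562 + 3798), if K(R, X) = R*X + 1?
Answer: -166388025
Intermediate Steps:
K(R, X) = 1 + R*X
A(c, G) = 12 (A(c, G) = 6 + 6*(1 + 0*(-5)) = 6 + 6*(1 + 0) = 6 + 6*1 = 6 + 6 = 12)
p(F, V) = 11 + 2*V (p(F, V) = -1 + ((V + V) + 12) = -1 + (2*V + 12) = -1 + (12 + 2*V) = 11 + 2*V)
24655 - (p(154, 116) + 15820)*(6562 + 3798) = 24655 - ((11 + 2*116) + 15820)*(6562 + 3798) = 24655 - ((11 + 232) + 15820)*10360 = 24655 - (243 + 15820)*10360 = 24655 - 16063*10360 = 24655 - 1*166412680 = 24655 - 166412680 = -166388025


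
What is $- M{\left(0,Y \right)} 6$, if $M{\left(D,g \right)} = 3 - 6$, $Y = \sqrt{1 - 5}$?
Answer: $18$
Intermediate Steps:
$Y = 2 i$ ($Y = \sqrt{-4} = 2 i \approx 2.0 i$)
$M{\left(D,g \right)} = -3$ ($M{\left(D,g \right)} = 3 - 6 = -3$)
$- M{\left(0,Y \right)} 6 = \left(-1\right) \left(-3\right) 6 = 3 \cdot 6 = 18$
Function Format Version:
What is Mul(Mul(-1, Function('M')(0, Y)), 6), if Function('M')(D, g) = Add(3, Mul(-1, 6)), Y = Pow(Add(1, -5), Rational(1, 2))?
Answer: 18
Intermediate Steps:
Y = Mul(2, I) (Y = Pow(-4, Rational(1, 2)) = Mul(2, I) ≈ Mul(2.0000, I))
Function('M')(D, g) = -3 (Function('M')(D, g) = Add(3, -6) = -3)
Mul(Mul(-1, Function('M')(0, Y)), 6) = Mul(Mul(-1, -3), 6) = Mul(3, 6) = 18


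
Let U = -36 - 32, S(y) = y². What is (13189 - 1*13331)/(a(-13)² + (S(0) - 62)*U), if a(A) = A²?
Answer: -142/32777 ≈ -0.0043323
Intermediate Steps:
U = -68
(13189 - 1*13331)/(a(-13)² + (S(0) - 62)*U) = (13189 - 1*13331)/(((-13)²)² + (0² - 62)*(-68)) = (13189 - 13331)/(169² + (0 - 62)*(-68)) = -142/(28561 - 62*(-68)) = -142/(28561 + 4216) = -142/32777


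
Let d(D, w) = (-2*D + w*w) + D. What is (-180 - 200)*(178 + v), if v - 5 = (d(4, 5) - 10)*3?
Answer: -82080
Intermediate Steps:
d(D, w) = w**2 - D (d(D, w) = (-2*D + w**2) + D = (w**2 - 2*D) + D = w**2 - D)
v = 38 (v = 5 + ((5**2 - 1*4) - 10)*3 = 5 + ((25 - 4) - 10)*3 = 5 + (21 - 10)*3 = 5 + 11*3 = 5 + 33 = 38)
(-180 - 200)*(178 + v) = (-180 - 200)*(178 + 38) = -380*216 = -82080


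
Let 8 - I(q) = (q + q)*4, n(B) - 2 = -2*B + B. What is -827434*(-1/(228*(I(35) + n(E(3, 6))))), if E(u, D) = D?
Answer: -413717/31464 ≈ -13.149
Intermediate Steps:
n(B) = 2 - B (n(B) = 2 + (-2*B + B) = 2 - B)
I(q) = 8 - 8*q (I(q) = 8 - (q + q)*4 = 8 - 2*q*4 = 8 - 8*q)
-827434*(-1/(228*(I(35) + n(E(3, 6))))) = -827434*(-1/(228*((8 - 8*35) + (2 - 1*6)))) = -827434*(-1/(228*((8 - 280) + (2 - 6)))) = -827434*(-1/(228*(-272 - 4))) = -827434/((-228*(-276))) = -827434/62928 = -827434*1/62928 = -413717/31464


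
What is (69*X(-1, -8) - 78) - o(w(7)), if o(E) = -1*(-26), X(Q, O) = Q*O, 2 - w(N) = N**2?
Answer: 448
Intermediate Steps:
w(N) = 2 - N**2
X(Q, O) = O*Q
o(E) = 26
(69*X(-1, -8) - 78) - o(w(7)) = (69*(-8*(-1)) - 78) - 1*26 = (69*8 - 78) - 26 = (552 - 78) - 26 = 474 - 26 = 448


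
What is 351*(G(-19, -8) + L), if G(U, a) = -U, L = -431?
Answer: -144612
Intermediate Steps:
351*(G(-19, -8) + L) = 351*(-1*(-19) - 431) = 351*(19 - 431) = 351*(-412) = -144612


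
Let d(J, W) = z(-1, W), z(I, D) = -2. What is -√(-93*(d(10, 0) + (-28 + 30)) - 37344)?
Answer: -4*I*√2334 ≈ -193.25*I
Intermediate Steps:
d(J, W) = -2
-√(-93*(d(10, 0) + (-28 + 30)) - 37344) = -√(-93*(-2 + (-28 + 30)) - 37344) = -√(-93*(-2 + 2) - 37344) = -√(-93*0 - 37344) = -√(0 - 37344) = -√(-37344) = -4*I*√2334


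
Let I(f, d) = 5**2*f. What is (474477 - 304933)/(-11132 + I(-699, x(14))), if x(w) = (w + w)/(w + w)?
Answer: -169544/28607 ≈ -5.9267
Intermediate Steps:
x(w) = 1 (x(w) = (2*w)/((2*w)) = (2*w)*(1/(2*w)) = 1)
I(f, d) = 25*f
(474477 - 304933)/(-11132 + I(-699, x(14))) = (474477 - 304933)/(-11132 + 25*(-699)) = 169544/(-11132 - 17475) = 169544/(-28607) = 169544*(-1/28607) = -169544/28607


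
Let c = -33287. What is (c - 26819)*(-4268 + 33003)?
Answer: -1727145910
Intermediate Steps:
(c - 26819)*(-4268 + 33003) = (-33287 - 26819)*(-4268 + 33003) = -60106*28735 = -1727145910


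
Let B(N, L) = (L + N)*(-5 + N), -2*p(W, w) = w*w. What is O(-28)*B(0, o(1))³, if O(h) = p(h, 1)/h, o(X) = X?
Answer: -125/56 ≈ -2.2321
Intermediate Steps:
p(W, w) = -w²/2 (p(W, w) = -w*w/2 = -w²/2)
B(N, L) = (-5 + N)*(L + N)
O(h) = -1/(2*h) (O(h) = (-½*1²)/h = (-½*1)/h = -1/(2*h))
O(-28)*B(0, o(1))³ = (-½/(-28))*(0² - 5*1 - 5*0 + 1*0)³ = (-½*(-1/28))*(0 - 5 + 0 + 0)³ = (1/56)*(-5)³ = (1/56)*(-125) = -125/56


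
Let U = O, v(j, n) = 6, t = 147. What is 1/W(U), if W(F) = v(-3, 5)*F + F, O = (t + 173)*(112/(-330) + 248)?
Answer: 33/18307072 ≈ 1.8026e-6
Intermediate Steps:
O = 2615296/33 (O = (147 + 173)*(112/(-330) + 248) = 320*(112*(-1/330) + 248) = 320*(-56/165 + 248) = 320*(40864/165) = 2615296/33 ≈ 79251.)
U = 2615296/33 ≈ 79251.
W(F) = 7*F (W(F) = 6*F + F = 7*F)
1/W(U) = 1/(7*(2615296/33)) = 1/(18307072/33) = 33/18307072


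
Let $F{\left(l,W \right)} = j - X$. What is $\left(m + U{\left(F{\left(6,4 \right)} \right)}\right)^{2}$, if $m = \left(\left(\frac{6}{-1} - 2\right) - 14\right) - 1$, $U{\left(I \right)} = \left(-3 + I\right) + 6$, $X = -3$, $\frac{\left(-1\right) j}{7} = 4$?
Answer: $2025$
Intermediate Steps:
$j = -28$ ($j = \left(-7\right) 4 = -28$)
$F{\left(l,W \right)} = -25$ ($F{\left(l,W \right)} = -28 - -3 = -28 + 3 = -25$)
$U{\left(I \right)} = 3 + I$
$m = -23$ ($m = \left(\left(6 \left(-1\right) - 2\right) - 14\right) - 1 = \left(\left(-6 - 2\right) - 14\right) - 1 = \left(-8 - 14\right) - 1 = -22 - 1 = -23$)
$\left(m + U{\left(F{\left(6,4 \right)} \right)}\right)^{2} = \left(-23 + \left(3 - 25\right)\right)^{2} = \left(-23 - 22\right)^{2} = \left(-45\right)^{2} = 2025$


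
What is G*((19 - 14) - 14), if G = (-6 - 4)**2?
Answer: -900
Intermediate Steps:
G = 100 (G = (-10)**2 = 100)
G*((19 - 14) - 14) = 100*((19 - 14) - 14) = 100*(5 - 14) = 100*(-9) = -900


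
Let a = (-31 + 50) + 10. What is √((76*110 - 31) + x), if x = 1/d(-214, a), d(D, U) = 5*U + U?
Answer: √252168978/174 ≈ 91.263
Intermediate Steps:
a = 29 (a = 19 + 10 = 29)
d(D, U) = 6*U
x = 1/174 (x = 1/(6*29) = 1/174 ≈ 0.0057471)
√((76*110 - 31) + x) = √((76*110 - 31) + 1/174) = √((8360 - 31) + 1/174) = √(8329 + 1/174) = √(1449247/174) = √252168978/174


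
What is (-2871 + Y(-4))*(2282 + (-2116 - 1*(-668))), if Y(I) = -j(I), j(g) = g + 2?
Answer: -2392746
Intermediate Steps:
j(g) = 2 + g
Y(I) = -2 - I (Y(I) = -(2 + I) = -2 - I)
(-2871 + Y(-4))*(2282 + (-2116 - 1*(-668))) = (-2871 + (-2 - 1*(-4)))*(2282 + (-2116 - 1*(-668))) = (-2871 + (-2 + 4))*(2282 + (-2116 + 668)) = (-2871 + 2)*(2282 - 1448) = -2869*834 = -2392746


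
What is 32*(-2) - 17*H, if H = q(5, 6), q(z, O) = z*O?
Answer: -574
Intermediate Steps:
q(z, O) = O*z
H = 30 (H = 6*5 = 30)
32*(-2) - 17*H = 32*(-2) - 17*30 = -64 - 510 = -574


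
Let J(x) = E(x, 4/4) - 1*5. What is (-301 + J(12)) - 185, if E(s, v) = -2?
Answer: -493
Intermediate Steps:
J(x) = -7 (J(x) = -2 - 1*5 = -2 - 5 = -7)
(-301 + J(12)) - 185 = (-301 - 7) - 185 = -308 - 185 = -493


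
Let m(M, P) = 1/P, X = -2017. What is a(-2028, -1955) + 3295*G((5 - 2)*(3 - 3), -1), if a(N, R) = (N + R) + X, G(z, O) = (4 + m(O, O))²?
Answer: 23655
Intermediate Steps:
G(z, O) = (4 + 1/O)²
a(N, R) = -2017 + N + R (a(N, R) = (N + R) - 2017 = -2017 + N + R)
a(-2028, -1955) + 3295*G((5 - 2)*(3 - 3), -1) = (-2017 - 2028 - 1955) + 3295*((1 + 4*(-1))²/(-1)²) = -6000 + 3295*(1*(1 - 4)²) = -6000 + 3295*(1*(-3)²) = -6000 + 3295*(1*9) = -6000 + 3295*9 = -6000 + 29655 = 23655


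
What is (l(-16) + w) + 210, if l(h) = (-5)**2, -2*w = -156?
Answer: 313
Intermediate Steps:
w = 78 (w = -1/2*(-156) = 78)
l(h) = 25
(l(-16) + w) + 210 = (25 + 78) + 210 = 103 + 210 = 313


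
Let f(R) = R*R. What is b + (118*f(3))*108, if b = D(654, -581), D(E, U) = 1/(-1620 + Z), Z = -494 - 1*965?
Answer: 353148983/3079 ≈ 1.1470e+5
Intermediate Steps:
f(R) = R**2
Z = -1459 (Z = -494 - 965 = -1459)
D(E, U) = -1/3079 (D(E, U) = 1/(-1620 - 1459) = 1/(-3079) = -1/3079)
b = -1/3079 ≈ -0.00032478
b + (118*f(3))*108 = -1/3079 + (118*3**2)*108 = -1/3079 + (118*9)*108 = -1/3079 + 1062*108 = -1/3079 + 114696 = 353148983/3079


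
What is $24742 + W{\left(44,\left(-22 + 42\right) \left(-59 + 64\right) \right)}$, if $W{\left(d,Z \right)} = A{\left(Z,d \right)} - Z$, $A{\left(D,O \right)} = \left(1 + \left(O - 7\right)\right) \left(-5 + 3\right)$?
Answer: $24566$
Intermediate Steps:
$A{\left(D,O \right)} = 12 - 2 O$ ($A{\left(D,O \right)} = \left(1 + \left(-7 + O\right)\right) \left(-2\right) = \left(-6 + O\right) \left(-2\right) = 12 - 2 O$)
$W{\left(d,Z \right)} = 12 - Z - 2 d$ ($W{\left(d,Z \right)} = \left(12 - 2 d\right) - Z = 12 - Z - 2 d$)
$24742 + W{\left(44,\left(-22 + 42\right) \left(-59 + 64\right) \right)} = 24742 - \left(76 + \left(-22 + 42\right) \left(-59 + 64\right)\right) = 24742 - \left(76 + 100\right) = 24742 - 176 = 24566$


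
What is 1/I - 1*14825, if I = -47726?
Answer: -707537951/47726 ≈ -14825.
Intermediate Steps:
1/I - 1*14825 = 1/(-47726) - 1*14825 = -1/47726 - 14825 = -707537951/47726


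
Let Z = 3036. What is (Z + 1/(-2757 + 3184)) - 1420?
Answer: 690033/427 ≈ 1616.0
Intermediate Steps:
(Z + 1/(-2757 + 3184)) - 1420 = (3036 + 1/(-2757 + 3184)) - 1420 = (3036 + 1/427) - 1420 = 1296373/427 - 1420 = 690033/427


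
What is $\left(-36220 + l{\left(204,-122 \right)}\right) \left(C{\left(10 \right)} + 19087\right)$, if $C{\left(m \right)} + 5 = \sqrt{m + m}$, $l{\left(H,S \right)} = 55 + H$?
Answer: $-686207802 - 71922 \sqrt{5} \approx -6.8637 \cdot 10^{8}$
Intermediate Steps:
$C{\left(m \right)} = -5 + \sqrt{2} \sqrt{m}$ ($C{\left(m \right)} = -5 + \sqrt{m + m} = -5 + \sqrt{2 m} = -5 + \sqrt{2} \sqrt{m}$)
$\left(-36220 + l{\left(204,-122 \right)}\right) \left(C{\left(10 \right)} + 19087\right) = \left(-36220 + \left(55 + 204\right)\right) \left(\left(-5 + \sqrt{2} \sqrt{10}\right) + 19087\right) = \left(-36220 + 259\right) \left(\left(-5 + 2 \sqrt{5}\right) + 19087\right) = - 35961 \left(19082 + 2 \sqrt{5}\right) = -686207802 - 71922 \sqrt{5}$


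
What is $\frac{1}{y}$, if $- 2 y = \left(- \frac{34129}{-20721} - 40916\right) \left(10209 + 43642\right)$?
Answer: $\frac{41442}{45654140418257} \approx 9.0774 \cdot 10^{-10}$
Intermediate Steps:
$y = \frac{45654140418257}{41442}$ ($y = - \frac{\left(- \frac{34129}{-20721} - 40916\right) \left(10209 + 43642\right)}{2} = - \frac{\left(\left(-34129\right) \left(- \frac{1}{20721}\right) - 40916\right) 53851}{2} = - \frac{\left(\frac{34129}{20721} - 40916\right) 53851}{2} = - \frac{\left(- \frac{847786307}{20721}\right) 53851}{2} = \left(- \frac{1}{2}\right) \left(- \frac{45654140418257}{20721}\right) = \frac{45654140418257}{41442} \approx 1.1016 \cdot 10^{9}$)
$\frac{1}{y} = \frac{1}{\frac{45654140418257}{41442}} = \frac{41442}{45654140418257}$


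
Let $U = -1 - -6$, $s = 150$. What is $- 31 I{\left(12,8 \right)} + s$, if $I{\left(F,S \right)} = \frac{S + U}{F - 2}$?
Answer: $\frac{1097}{10} \approx 109.7$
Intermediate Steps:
$U = 5$ ($U = -1 + 6 = 5$)
$I{\left(F,S \right)} = \frac{5 + S}{-2 + F}$ ($I{\left(F,S \right)} = \frac{S + 5}{F - 2} = \frac{5 + S}{-2 + F}$)
$- 31 I{\left(12,8 \right)} + s = - 31 \frac{5 + 8}{-2 + 12} + 150 = - 31 \cdot \frac{1}{10} \cdot 13 + 150 = \left(-31\right) \frac{13}{10} + 150 = - \frac{403}{10} + 150 = \frac{1097}{10}$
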